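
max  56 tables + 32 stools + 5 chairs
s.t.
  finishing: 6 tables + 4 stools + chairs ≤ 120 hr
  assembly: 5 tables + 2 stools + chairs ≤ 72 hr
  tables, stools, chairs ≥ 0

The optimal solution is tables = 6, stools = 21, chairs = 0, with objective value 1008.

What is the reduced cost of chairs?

Check each constraint at x*: finishing 120/120 (tight); assembly 72/72 (tight).
From A_Bᵀ y = c: 6·y_finishing + 5·y_assembly = 56; 4·y_finishing + 2·y_assembly = 32.
This yields shadow prices y_finishing = 6, y_assembly = 4.
Reduced cost of chairs: c₃ − yᵀa₃ = 5 − (6·1 + 4·1) = 5 − 10 = -5.

-5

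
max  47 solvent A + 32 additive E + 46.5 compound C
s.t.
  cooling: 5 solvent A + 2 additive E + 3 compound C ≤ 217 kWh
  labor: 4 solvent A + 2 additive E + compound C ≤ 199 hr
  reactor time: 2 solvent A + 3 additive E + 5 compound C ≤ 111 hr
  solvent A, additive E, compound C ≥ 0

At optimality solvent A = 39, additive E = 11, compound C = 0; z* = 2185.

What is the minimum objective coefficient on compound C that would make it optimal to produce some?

51

Check each constraint at x*: cooling 217/217 (tight); labor 178/199 (slack 21); reactor time 111/111 (tight).
Since labor is not tight, its dual is 0.
From A_Bᵀ y = c: 5·y_cooling + 2·y_reactor time = 47; 2·y_cooling + 3·y_reactor time = 32.
This yields shadow prices y_cooling = 7, y_reactor time = 6.
compound C enters the basis when its profit ≥ yᵀa₃ = 7·3 + 6·5 = 51.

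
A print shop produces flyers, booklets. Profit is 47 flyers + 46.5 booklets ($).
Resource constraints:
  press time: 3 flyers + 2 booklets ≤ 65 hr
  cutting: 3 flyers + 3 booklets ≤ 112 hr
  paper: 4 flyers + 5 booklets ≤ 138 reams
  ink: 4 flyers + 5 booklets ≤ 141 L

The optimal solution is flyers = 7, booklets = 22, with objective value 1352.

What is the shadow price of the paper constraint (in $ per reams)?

6.5

Check each constraint at x*: press time 65/65 (tight); cutting 87/112 (slack 25); paper 138/138 (tight); ink 138/141 (slack 3).
Since cutting, ink are not tight, their duals are 0.
The binding rows give the dual system: 3·y_press time + 4·y_paper = 47 and 2·y_press time + 5·y_paper = 46.5.
This yields shadow prices y_press time = 7, y_paper = 6.5.
Shadow price of paper = 6.5.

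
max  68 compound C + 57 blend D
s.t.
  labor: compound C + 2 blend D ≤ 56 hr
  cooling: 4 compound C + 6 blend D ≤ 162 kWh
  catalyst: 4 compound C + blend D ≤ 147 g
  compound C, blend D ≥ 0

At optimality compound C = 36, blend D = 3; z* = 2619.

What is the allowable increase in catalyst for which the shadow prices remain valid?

Binding constraints: cooling, catalyst. The basis is B = [[4,6],[4,1]] with det -20.
Per unit increase in catalyst, x* moves by d = (0.3, -0.2).
The basis stays optimal until blend D reaches 0; allowable increase = 15 g.

15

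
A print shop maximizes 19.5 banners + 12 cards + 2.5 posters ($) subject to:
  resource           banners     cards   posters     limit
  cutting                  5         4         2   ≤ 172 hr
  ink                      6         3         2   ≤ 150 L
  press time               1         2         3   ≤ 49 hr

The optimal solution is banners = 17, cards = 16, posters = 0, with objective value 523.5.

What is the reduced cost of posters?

Binding: ink and press time. Non-binding: cutting (23 unused).
By complementary slackness, y = 0 for the non-binding constraint.
The binding rows give the dual system: 6·y_ink + 1·y_press time = 19.5 and 3·y_ink + 2·y_press time = 12.
→ y_ink = 3 and y_press time = 1.5.
Reduced cost of posters: c₃ − yᵀa₃ = 2.5 − (3·2 + 1.5·3) = 2.5 − 10.5 = -8.

-8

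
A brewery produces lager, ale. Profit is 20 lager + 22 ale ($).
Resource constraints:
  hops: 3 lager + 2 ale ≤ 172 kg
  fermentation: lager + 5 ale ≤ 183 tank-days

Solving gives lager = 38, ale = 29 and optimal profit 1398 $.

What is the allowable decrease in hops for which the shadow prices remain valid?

98.8

Binding constraints: hops, fermentation. The basis is B = [[3,2],[1,5]] with det 13.
Per unit decrease in hops, x* moves by d = (-0.3846, 0.0769).
The basis stays optimal until lager reaches 0; allowable decrease = 98.8 kg.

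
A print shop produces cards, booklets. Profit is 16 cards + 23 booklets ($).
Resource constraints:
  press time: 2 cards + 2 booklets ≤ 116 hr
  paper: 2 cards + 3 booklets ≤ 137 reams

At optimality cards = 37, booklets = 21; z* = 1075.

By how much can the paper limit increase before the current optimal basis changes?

37

Binding constraints: press time, paper. The basis is B = [[2,2],[2,3]] with det 2.
Per unit increase in paper, x* moves by d = (-1, 1).
The basis stays optimal until cards reaches 0; allowable increase = 37 reams.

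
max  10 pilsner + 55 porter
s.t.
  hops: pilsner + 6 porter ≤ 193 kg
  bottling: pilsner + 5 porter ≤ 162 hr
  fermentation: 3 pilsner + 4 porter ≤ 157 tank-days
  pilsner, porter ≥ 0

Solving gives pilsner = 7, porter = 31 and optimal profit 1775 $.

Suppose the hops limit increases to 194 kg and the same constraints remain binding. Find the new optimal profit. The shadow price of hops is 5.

1780

Δb = 1, so new z* = 1775 + (5)·(1) = 1775 + 5 = 1780.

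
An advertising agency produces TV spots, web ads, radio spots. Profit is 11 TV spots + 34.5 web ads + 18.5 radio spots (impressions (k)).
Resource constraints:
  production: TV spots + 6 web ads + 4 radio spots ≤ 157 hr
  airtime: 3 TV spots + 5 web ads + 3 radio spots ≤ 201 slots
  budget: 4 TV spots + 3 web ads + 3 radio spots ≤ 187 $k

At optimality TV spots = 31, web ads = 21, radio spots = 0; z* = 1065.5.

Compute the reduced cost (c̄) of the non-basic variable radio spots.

-6

Binding: production and budget. Non-binding: airtime (3 unused).
By complementary slackness, y = 0 for the non-binding constraint.
The binding rows give the dual system: 1·y_production + 4·y_budget = 11 and 6·y_production + 3·y_budget = 34.5.
This yields shadow prices y_production = 5, y_budget = 1.5.
Reduced cost of radio spots: c₃ − yᵀa₃ = 18.5 − (5·4 + 1.5·3) = 18.5 − 24.5 = -6.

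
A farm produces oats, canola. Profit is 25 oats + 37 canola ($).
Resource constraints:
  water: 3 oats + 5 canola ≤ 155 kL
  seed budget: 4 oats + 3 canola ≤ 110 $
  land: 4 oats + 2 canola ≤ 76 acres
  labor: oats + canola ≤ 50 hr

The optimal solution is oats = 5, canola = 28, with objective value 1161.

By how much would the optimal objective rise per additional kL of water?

7

At the optimum: water uses 155 of 155 (binding); seed budget uses 104 of 110 (slack = 6); land uses 76 of 76 (binding); labor uses 33 of 50 (slack = 17).
Slack constraints have shadow price 0 (complementary slackness).
The binding rows give the dual system: 3·y_water + 4·y_land = 25 and 5·y_water + 2·y_land = 37.
→ y_water = 7 and y_land = 1.
Shadow price of water = 7.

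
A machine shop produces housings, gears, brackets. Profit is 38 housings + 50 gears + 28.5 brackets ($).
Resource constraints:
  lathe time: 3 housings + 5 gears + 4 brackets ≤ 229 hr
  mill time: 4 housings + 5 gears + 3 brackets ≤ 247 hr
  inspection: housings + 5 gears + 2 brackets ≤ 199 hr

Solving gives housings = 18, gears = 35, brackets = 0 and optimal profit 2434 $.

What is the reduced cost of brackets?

At the optimum: lathe time uses 229 of 229 (binding); mill time uses 247 of 247 (binding); inspection uses 193 of 199 (slack = 6).
By complementary slackness, y = 0 for the non-binding constraint.
Dual feasibility on the basic columns requires 3·y_lathe time + 4·y_mill time = 38, 5·y_lathe time + 5·y_mill time = 50.
Solving: y_lathe time = 2, y_mill time = 8.
Reduced cost of brackets: c₃ − yᵀa₃ = 28.5 − (2·4 + 8·3) = 28.5 − 32 = -3.5.

-3.5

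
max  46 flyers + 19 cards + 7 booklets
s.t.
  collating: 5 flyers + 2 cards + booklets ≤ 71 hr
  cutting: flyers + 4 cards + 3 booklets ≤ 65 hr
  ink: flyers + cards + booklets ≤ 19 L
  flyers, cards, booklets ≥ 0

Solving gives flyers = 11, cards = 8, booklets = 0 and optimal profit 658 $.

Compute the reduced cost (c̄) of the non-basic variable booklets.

Binding: collating and ink. Non-binding: cutting (22 unused).
Slack constraints have shadow price 0 (complementary slackness).
Dual feasibility on the basic columns requires 5·y_collating + 1·y_ink = 46, 2·y_collating + 1·y_ink = 19.
This yields shadow prices y_collating = 9, y_ink = 1.
Reduced cost of booklets: c₃ − yᵀa₃ = 7 − (9·1 + 1·1) = 7 − 10 = -3.

-3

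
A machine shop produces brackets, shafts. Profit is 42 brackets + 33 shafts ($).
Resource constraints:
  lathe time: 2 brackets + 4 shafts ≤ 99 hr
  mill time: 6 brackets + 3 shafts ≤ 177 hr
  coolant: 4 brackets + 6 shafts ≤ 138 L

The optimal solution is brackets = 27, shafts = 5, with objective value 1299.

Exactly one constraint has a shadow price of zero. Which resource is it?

lathe time

lathe time: 74/99 (slack 25)
mill time: 177/177 (binding)
coolant: 138/138 (binding)
By complementary slackness, a constraint with positive slack has shadow price 0 → lathe time.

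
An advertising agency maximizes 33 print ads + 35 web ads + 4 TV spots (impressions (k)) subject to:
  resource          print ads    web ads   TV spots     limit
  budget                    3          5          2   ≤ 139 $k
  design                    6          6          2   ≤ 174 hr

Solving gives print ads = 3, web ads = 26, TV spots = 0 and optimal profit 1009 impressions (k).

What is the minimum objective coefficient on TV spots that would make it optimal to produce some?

Both budget and design are binding at x*.
The binding rows give the dual system: 3·y_budget + 6·y_design = 33 and 5·y_budget + 6·y_design = 35.
→ y_budget = 1 and y_design = 5.
TV spots enters the basis when its profit ≥ yᵀa₃ = 1·2 + 5·2 = 12.

12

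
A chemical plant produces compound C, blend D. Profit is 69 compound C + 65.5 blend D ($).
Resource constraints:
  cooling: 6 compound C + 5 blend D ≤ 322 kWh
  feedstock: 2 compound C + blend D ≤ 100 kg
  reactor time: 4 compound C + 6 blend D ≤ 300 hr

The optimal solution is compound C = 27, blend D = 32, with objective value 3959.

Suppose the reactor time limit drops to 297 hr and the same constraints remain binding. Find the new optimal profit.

At the optimum: cooling uses 322 of 322 (binding); feedstock uses 86 of 100 (slack = 14); reactor time uses 300 of 300 (binding).
Slack constraints have shadow price 0 (complementary slackness).
Dual feasibility on the basic columns requires 6·y_cooling + 4·y_reactor time = 69, 5·y_cooling + 6·y_reactor time = 65.5.
→ y_cooling = 9.5 and y_reactor time = 3.
Δz = y_reactor time·Δb = 3 × (-3) = -9, so new z* = 3959 − 9 = 3950.

3950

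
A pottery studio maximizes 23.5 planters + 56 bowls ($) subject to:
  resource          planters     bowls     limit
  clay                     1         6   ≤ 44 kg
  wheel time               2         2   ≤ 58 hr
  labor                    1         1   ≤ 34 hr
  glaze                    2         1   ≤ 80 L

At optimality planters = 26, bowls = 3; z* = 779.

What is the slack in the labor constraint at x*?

5

labor used = 1·26 + 1·3 = 29; slack = 34 − 29 = 5.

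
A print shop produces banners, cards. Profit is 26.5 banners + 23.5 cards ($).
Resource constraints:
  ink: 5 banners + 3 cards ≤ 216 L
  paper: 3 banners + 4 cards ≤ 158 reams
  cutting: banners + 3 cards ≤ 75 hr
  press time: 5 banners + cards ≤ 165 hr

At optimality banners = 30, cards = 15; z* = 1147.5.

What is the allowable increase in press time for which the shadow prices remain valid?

22.4

Binding constraints: cutting, press time. The basis is B = [[1,3],[5,1]] with det -14.
Per unit increase in press time, x* moves by d = (0.2143, -0.0714).
The basis stays optimal until paper becomes binding; allowable increase = 22.4 hr.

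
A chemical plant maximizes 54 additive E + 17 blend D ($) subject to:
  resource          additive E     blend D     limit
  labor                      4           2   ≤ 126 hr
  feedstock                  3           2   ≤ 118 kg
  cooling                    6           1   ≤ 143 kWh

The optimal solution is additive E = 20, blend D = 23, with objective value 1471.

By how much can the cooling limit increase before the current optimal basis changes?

46

Binding constraints: labor, cooling. The basis is B = [[4,2],[6,1]] with det -8.
Per unit increase in cooling, x* moves by d = (0.25, -0.5).
The basis stays optimal until blend D reaches 0; allowable increase = 46 kWh.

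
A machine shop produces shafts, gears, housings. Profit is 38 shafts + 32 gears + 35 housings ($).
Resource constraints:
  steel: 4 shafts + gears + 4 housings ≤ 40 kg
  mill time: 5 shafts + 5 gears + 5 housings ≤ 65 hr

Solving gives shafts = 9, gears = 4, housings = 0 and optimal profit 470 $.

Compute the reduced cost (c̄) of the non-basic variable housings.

-3

Both steel and mill time are binding at x*.
Dual feasibility on the basic columns requires 4·y_steel + 5·y_mill time = 38, 1·y_steel + 5·y_mill time = 32.
Solving: y_steel = 2, y_mill time = 6.
Reduced cost of housings: c₃ − yᵀa₃ = 35 − (2·4 + 6·5) = 35 − 38 = -3.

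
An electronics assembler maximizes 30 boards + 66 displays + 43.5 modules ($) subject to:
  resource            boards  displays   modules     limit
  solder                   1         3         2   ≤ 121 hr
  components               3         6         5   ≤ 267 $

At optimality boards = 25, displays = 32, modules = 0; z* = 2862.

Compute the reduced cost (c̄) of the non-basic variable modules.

Check each constraint at x*: solder 121/121 (tight); components 267/267 (tight).
From A_Bᵀ y = c: 1·y_solder + 3·y_components = 30; 3·y_solder + 6·y_components = 66.
→ y_solder = 6 and y_components = 8.
Reduced cost of modules: c₃ − yᵀa₃ = 43.5 − (6·2 + 8·5) = 43.5 − 52 = -8.5.

-8.5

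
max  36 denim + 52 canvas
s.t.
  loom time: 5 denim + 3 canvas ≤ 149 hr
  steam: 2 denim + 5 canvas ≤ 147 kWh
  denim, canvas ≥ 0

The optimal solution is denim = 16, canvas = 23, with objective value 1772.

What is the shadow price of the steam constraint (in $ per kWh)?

At the optimum: loom time uses 149 of 149 (binding); steam uses 147 of 147 (binding).
From A_Bᵀ y = c: 5·y_loom time + 2·y_steam = 36; 3·y_loom time + 5·y_steam = 52.
→ y_loom time = 4 and y_steam = 8.
Shadow price of steam = 8.

8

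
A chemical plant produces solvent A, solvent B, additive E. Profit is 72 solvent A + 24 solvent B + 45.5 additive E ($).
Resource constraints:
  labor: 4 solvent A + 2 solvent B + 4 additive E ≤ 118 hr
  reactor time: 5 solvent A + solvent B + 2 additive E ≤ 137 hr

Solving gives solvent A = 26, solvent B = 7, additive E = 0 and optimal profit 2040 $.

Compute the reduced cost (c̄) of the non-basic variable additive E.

Check each constraint at x*: labor 118/118 (tight); reactor time 137/137 (tight).
The binding rows give the dual system: 4·y_labor + 5·y_reactor time = 72 and 2·y_labor + 1·y_reactor time = 24.
→ y_labor = 8 and y_reactor time = 8.
Reduced cost of additive E: c₃ − yᵀa₃ = 45.5 − (8·4 + 8·2) = 45.5 − 48 = -2.5.

-2.5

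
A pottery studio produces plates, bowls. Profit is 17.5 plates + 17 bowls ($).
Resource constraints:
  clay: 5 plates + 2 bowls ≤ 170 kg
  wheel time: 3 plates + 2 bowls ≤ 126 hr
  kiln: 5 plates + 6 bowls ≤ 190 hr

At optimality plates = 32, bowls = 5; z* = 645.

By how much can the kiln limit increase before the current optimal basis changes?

Binding constraints: clay, kiln. The basis is B = [[5,2],[5,6]] with det 20.
Per unit increase in kiln, x* moves by d = (-0.1, 0.25).
The basis stays optimal until wheel time becomes binding; allowable increase = 100 hr.

100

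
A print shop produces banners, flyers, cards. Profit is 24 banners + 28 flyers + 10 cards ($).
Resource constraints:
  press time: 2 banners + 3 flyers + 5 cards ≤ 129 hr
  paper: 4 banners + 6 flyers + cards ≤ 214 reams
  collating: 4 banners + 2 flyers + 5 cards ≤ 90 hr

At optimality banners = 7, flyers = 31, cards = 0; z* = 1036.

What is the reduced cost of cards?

At the optimum: press time uses 107 of 129 (slack = 22); paper uses 214 of 214 (binding); collating uses 90 of 90 (binding).
Slack constraints have shadow price 0 (complementary slackness).
Dual feasibility on the basic columns requires 4·y_paper + 4·y_collating = 24, 6·y_paper + 2·y_collating = 28.
This yields shadow prices y_paper = 4, y_collating = 2.
Reduced cost of cards: c₃ − yᵀa₃ = 10 − (4·1 + 2·5) = 10 − 14 = -4.

-4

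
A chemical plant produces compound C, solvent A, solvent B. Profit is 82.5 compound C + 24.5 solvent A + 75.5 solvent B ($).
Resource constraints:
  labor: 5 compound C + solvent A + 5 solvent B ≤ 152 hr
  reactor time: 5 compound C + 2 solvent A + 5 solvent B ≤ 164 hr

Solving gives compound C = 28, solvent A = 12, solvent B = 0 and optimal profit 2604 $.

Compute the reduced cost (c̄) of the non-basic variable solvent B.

-7

Check each constraint at x*: labor 152/152 (tight); reactor time 164/164 (tight).
The binding rows give the dual system: 5·y_labor + 5·y_reactor time = 82.5 and 1·y_labor + 2·y_reactor time = 24.5.
Solving: y_labor = 8.5, y_reactor time = 8.
Reduced cost of solvent B: c₃ − yᵀa₃ = 75.5 − (8.5·5 + 8·5) = 75.5 − 82.5 = -7.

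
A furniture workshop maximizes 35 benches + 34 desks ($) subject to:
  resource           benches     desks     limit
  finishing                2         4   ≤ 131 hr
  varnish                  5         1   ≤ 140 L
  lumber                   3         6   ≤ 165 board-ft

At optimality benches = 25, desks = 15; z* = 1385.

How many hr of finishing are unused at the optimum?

21

finishing used = 2·25 + 4·15 = 110; slack = 131 − 110 = 21.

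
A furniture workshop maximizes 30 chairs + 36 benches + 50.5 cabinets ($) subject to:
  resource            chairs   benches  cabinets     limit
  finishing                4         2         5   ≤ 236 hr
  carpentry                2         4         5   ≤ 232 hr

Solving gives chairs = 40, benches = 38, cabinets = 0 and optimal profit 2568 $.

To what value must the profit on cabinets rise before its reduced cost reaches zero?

55

Both finishing and carpentry are binding at x*.
From A_Bᵀ y = c: 4·y_finishing + 2·y_carpentry = 30; 2·y_finishing + 4·y_carpentry = 36.
Solving: y_finishing = 4, y_carpentry = 7.
cabinets enters the basis when its profit ≥ yᵀa₃ = 4·5 + 7·5 = 55.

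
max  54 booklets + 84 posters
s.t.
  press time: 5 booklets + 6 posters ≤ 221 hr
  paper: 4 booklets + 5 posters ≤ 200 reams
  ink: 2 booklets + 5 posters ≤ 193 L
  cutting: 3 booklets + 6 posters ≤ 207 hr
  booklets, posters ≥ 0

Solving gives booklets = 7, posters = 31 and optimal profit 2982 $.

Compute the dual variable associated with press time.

At the optimum: press time uses 221 of 221 (binding); paper uses 183 of 200 (slack = 17); ink uses 169 of 193 (slack = 24); cutting uses 207 of 207 (binding).
Since paper, ink are not tight, their duals are 0.
From A_Bᵀ y = c: 5·y_press time + 3·y_cutting = 54; 6·y_press time + 6·y_cutting = 84.
Solving: y_press time = 6, y_cutting = 8.
Shadow price of press time = 6.

6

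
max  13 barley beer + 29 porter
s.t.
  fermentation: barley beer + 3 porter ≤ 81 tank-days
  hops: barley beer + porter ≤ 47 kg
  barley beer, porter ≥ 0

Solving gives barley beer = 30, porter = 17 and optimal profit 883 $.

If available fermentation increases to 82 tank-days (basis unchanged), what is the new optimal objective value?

Check each constraint at x*: fermentation 81/81 (tight); hops 47/47 (tight).
From A_Bᵀ y = c: 1·y_fermentation + 1·y_hops = 13; 3·y_fermentation + 1·y_hops = 29.
Solving: y_fermentation = 8, y_hops = 5.
Δz = y_fermentation·Δb = 8 × (1) = 8, so new z* = 883 + 8 = 891.

891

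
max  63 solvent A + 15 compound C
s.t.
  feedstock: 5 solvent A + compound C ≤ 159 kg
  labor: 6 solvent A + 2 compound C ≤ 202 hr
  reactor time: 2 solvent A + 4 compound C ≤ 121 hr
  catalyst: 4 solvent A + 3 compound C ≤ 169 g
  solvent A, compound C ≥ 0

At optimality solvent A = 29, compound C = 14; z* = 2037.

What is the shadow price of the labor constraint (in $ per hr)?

Check each constraint at x*: feedstock 159/159 (tight); labor 202/202 (tight); reactor time 114/121 (slack 7); catalyst 158/169 (slack 11).
Slack constraints have shadow price 0 (complementary slackness).
The binding rows give the dual system: 5·y_feedstock + 6·y_labor = 63 and 1·y_feedstock + 2·y_labor = 15.
→ y_feedstock = 9 and y_labor = 3.
Shadow price of labor = 3.

3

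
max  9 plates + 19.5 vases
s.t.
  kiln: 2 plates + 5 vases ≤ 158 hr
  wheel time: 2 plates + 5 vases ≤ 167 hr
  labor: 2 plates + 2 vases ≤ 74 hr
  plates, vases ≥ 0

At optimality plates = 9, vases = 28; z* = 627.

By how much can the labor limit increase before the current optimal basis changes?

84

Binding constraints: kiln, labor. The basis is B = [[2,5],[2,2]] with det -6.
Per unit increase in labor, x* moves by d = (0.8333, -0.3333).
The basis stays optimal until vases reaches 0; allowable increase = 84 hr.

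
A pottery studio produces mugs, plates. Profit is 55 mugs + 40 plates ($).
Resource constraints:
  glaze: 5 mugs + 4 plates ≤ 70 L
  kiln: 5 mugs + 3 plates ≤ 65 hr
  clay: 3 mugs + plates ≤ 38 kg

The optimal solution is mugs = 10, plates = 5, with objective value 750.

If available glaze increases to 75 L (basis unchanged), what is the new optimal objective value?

785

Check each constraint at x*: glaze 70/70 (tight); kiln 65/65 (tight); clay 35/38 (slack 3).
Slack constraints have shadow price 0 (complementary slackness).
The binding rows give the dual system: 5·y_glaze + 5·y_kiln = 55 and 4·y_glaze + 3·y_kiln = 40.
→ y_glaze = 7 and y_kiln = 4.
Δz = y_glaze·Δb = 7 × (5) = 35, so new z* = 750 + 35 = 785.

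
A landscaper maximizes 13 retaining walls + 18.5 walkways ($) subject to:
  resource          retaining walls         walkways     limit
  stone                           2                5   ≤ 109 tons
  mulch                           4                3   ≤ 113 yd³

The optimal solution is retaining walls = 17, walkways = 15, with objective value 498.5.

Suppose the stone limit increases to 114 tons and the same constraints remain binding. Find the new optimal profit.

511

Both stone and mulch are binding at x*.
The binding rows give the dual system: 2·y_stone + 4·y_mulch = 13 and 5·y_stone + 3·y_mulch = 18.5.
This yields shadow prices y_stone = 2.5, y_mulch = 2.
Δz = y_stone·Δb = 2.5 × (5) = 12.5, so new z* = 498.5 + 12.5 = 511.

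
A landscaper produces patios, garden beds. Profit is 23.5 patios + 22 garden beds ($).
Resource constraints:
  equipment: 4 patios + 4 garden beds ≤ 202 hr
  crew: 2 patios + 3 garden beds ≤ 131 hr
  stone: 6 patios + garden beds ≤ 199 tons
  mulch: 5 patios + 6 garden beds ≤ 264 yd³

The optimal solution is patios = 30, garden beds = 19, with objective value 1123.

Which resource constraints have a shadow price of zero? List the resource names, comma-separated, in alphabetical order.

crew, equipment

equipment: 196/202 (slack 6)
crew: 117/131 (slack 14)
stone: 199/199 (binding)
mulch: 264/264 (binding)
By complementary slackness, a constraint with positive slack has shadow price 0 → crew, equipment.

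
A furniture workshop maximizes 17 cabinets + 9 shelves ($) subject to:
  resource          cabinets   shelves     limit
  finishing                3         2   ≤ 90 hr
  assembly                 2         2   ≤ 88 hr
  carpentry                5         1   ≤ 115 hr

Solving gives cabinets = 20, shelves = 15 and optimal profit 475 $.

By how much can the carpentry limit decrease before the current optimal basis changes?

Binding constraints: finishing, carpentry. The basis is B = [[3,2],[5,1]] with det -7.
Per unit decrease in carpentry, x* moves by d = (-0.2857, 0.4286).
The basis stays optimal until assembly becomes binding; allowable decrease = 63 hr.

63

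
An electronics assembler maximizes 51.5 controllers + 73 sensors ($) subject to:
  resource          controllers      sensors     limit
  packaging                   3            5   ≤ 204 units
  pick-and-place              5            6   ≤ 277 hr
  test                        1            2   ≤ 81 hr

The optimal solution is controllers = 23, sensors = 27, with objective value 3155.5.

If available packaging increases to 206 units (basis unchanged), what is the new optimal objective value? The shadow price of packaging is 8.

3171.5

Δb = 2, so new z* = 3155.5 + (8)·(2) = 3155.5 + 16 = 3171.5.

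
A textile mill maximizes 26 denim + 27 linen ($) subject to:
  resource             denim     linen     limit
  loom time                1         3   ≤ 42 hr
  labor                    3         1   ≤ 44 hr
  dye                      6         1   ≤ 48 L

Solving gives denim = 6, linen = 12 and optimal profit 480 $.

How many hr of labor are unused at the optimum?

labor used = 3·6 + 1·12 = 30; slack = 44 − 30 = 14.

14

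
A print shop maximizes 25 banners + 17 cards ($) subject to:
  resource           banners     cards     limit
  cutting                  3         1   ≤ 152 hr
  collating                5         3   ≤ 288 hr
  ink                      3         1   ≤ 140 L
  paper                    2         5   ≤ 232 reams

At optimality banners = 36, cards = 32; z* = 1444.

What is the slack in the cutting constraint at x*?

12

cutting used = 3·36 + 1·32 = 140; slack = 152 − 140 = 12.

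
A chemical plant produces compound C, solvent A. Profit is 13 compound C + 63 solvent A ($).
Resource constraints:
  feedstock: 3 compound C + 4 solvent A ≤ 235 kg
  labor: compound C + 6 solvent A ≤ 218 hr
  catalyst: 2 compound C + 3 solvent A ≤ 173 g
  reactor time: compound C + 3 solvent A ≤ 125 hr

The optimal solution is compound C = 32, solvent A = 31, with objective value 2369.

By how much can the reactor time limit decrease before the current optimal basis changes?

16

Binding constraints: labor, reactor time. The basis is B = [[1,6],[1,3]] with det -3.
Per unit decrease in reactor time, x* moves by d = (-2, 0.3333).
The basis stays optimal until compound C reaches 0; allowable decrease = 16 hr.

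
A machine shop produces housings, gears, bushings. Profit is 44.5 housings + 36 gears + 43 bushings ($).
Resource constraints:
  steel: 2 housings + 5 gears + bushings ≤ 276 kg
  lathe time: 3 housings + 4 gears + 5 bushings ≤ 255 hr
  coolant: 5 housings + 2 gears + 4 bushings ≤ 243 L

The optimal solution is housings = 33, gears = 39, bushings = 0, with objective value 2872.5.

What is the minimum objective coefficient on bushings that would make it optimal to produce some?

Check each constraint at x*: steel 261/276 (slack 15); lathe time 255/255 (tight); coolant 243/243 (tight).
Slack constraints have shadow price 0 (complementary slackness).
Dual feasibility on the basic columns requires 3·y_lathe time + 5·y_coolant = 44.5, 4·y_lathe time + 2·y_coolant = 36.
Solving: y_lathe time = 6.5, y_coolant = 5.
bushings enters the basis when its profit ≥ yᵀa₃ = 6.5·5 + 5·4 = 52.5.

52.5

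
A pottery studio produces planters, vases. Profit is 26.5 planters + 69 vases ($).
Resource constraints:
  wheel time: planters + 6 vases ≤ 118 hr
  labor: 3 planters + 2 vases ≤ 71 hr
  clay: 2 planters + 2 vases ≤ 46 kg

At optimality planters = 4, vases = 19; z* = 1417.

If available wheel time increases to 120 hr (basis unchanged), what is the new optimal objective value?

1434

Binding: wheel time and clay. Non-binding: labor (21 unused).
By complementary slackness, y = 0 for the non-binding constraint.
From A_Bᵀ y = c: 1·y_wheel time + 2·y_clay = 26.5; 6·y_wheel time + 2·y_clay = 69.
Solving: y_wheel time = 8.5, y_clay = 9.
Δz = y_wheel time·Δb = 8.5 × (2) = 17, so new z* = 1417 + 17 = 1434.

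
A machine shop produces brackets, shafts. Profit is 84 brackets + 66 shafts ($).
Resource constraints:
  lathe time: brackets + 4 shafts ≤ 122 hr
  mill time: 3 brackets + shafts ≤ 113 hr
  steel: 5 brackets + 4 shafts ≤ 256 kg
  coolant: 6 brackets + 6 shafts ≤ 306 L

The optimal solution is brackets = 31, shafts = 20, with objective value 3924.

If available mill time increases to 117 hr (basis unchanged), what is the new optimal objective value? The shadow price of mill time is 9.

Δb = 4, so new z* = 3924 + (9)·(4) = 3924 + 36 = 3960.

3960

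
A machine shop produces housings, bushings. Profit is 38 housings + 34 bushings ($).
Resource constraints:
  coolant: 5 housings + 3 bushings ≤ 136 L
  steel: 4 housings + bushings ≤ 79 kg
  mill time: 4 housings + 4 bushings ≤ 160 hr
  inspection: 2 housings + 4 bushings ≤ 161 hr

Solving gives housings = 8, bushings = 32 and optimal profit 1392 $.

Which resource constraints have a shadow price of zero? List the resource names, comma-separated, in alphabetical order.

inspection, steel

coolant: 136/136 (binding)
steel: 64/79 (slack 15)
mill time: 160/160 (binding)
inspection: 144/161 (slack 17)
By complementary slackness, a constraint with positive slack has shadow price 0 → inspection, steel.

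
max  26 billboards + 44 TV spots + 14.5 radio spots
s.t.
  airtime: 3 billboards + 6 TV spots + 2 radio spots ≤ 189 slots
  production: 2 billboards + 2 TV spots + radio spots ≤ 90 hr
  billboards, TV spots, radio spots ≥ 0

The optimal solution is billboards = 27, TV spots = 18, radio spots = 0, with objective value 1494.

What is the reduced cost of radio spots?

At the optimum: airtime uses 189 of 189 (binding); production uses 90 of 90 (binding).
The binding rows give the dual system: 3·y_airtime + 2·y_production = 26 and 6·y_airtime + 2·y_production = 44.
This yields shadow prices y_airtime = 6, y_production = 4.
Reduced cost of radio spots: c₃ − yᵀa₃ = 14.5 − (6·2 + 4·1) = 14.5 − 16 = -1.5.

-1.5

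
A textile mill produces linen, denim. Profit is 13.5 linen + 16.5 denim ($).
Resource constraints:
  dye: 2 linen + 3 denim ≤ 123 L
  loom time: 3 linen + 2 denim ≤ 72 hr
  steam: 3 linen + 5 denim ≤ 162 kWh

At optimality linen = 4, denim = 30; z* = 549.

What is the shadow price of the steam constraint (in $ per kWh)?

2.5

Check each constraint at x*: dye 98/123 (slack 25); loom time 72/72 (tight); steam 162/162 (tight).
Since dye is not tight, its dual is 0.
The binding rows give the dual system: 3·y_loom time + 3·y_steam = 13.5 and 2·y_loom time + 5·y_steam = 16.5.
→ y_loom time = 2 and y_steam = 2.5.
Shadow price of steam = 2.5.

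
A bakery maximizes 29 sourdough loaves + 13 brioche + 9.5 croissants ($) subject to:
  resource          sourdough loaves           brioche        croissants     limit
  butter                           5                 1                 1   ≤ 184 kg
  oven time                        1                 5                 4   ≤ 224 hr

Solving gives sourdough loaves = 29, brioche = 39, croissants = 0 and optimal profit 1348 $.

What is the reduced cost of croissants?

-2

At the optimum: butter uses 184 of 184 (binding); oven time uses 224 of 224 (binding).
From A_Bᵀ y = c: 5·y_butter + 1·y_oven time = 29; 1·y_butter + 5·y_oven time = 13.
This yields shadow prices y_butter = 5.5, y_oven time = 1.5.
Reduced cost of croissants: c₃ − yᵀa₃ = 9.5 − (5.5·1 + 1.5·4) = 9.5 − 11.5 = -2.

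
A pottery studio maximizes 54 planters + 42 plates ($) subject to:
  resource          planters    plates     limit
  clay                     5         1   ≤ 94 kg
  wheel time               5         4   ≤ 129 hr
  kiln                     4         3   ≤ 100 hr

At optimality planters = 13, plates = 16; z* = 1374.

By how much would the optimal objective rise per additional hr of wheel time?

6

Check each constraint at x*: clay 81/94 (slack 13); wheel time 129/129 (tight); kiln 100/100 (tight).
Slack constraints have shadow price 0 (complementary slackness).
Dual feasibility on the basic columns requires 5·y_wheel time + 4·y_kiln = 54, 4·y_wheel time + 3·y_kiln = 42.
This yields shadow prices y_wheel time = 6, y_kiln = 6.
Shadow price of wheel time = 6.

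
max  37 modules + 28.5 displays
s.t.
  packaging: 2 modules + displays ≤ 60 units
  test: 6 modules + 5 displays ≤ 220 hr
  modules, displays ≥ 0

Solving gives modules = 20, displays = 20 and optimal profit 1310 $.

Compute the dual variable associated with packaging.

3.5

Check each constraint at x*: packaging 60/60 (tight); test 220/220 (tight).
From A_Bᵀ y = c: 2·y_packaging + 6·y_test = 37; 1·y_packaging + 5·y_test = 28.5.
→ y_packaging = 3.5 and y_test = 5.
Shadow price of packaging = 3.5.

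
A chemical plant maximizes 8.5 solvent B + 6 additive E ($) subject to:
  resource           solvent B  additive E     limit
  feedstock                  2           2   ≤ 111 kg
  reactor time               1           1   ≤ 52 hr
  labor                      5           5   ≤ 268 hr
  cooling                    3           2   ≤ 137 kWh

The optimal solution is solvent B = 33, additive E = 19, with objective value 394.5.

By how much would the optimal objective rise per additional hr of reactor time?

1

At the optimum: feedstock uses 104 of 111 (slack = 7); reactor time uses 52 of 52 (binding); labor uses 260 of 268 (slack = 8); cooling uses 137 of 137 (binding).
Slack constraints have shadow price 0 (complementary slackness).
From A_Bᵀ y = c: 1·y_reactor time + 3·y_cooling = 8.5; 1·y_reactor time + 2·y_cooling = 6.
Solving: y_reactor time = 1, y_cooling = 2.5.
Shadow price of reactor time = 1.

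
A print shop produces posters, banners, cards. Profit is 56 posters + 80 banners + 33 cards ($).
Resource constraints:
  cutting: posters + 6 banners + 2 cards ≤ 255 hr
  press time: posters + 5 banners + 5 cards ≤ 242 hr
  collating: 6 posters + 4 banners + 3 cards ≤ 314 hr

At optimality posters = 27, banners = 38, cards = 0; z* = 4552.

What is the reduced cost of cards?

-7

At the optimum: cutting uses 255 of 255 (binding); press time uses 217 of 242 (slack = 25); collating uses 314 of 314 (binding).
Slack constraints have shadow price 0 (complementary slackness).
From A_Bᵀ y = c: 1·y_cutting + 6·y_collating = 56; 6·y_cutting + 4·y_collating = 80.
→ y_cutting = 8 and y_collating = 8.
Reduced cost of cards: c₃ − yᵀa₃ = 33 − (8·2 + 8·3) = 33 − 40 = -7.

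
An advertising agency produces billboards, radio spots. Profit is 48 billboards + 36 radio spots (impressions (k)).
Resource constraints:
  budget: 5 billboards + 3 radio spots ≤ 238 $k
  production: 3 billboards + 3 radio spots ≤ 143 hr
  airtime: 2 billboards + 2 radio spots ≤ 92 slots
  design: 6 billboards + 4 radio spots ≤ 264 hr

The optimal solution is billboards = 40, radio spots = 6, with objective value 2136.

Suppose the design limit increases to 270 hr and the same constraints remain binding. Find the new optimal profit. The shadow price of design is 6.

2172

Δb = 6, so new z* = 2136 + (6)·(6) = 2136 + 36 = 2172.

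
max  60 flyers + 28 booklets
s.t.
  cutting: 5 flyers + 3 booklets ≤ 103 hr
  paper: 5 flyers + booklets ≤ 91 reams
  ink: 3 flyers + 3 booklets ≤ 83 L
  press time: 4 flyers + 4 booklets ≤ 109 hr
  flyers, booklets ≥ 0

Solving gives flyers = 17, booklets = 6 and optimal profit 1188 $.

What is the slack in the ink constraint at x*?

ink used = 3·17 + 3·6 = 69; slack = 83 − 69 = 14.

14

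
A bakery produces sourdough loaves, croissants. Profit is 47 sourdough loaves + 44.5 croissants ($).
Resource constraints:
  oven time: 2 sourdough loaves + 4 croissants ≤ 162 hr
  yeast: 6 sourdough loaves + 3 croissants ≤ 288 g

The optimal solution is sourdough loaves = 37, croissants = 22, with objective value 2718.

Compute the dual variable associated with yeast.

Both oven time and yeast are binding at x*.
Dual feasibility on the basic columns requires 2·y_oven time + 6·y_yeast = 47, 4·y_oven time + 3·y_yeast = 44.5.
This yields shadow prices y_oven time = 7, y_yeast = 5.5.
Shadow price of yeast = 5.5.

5.5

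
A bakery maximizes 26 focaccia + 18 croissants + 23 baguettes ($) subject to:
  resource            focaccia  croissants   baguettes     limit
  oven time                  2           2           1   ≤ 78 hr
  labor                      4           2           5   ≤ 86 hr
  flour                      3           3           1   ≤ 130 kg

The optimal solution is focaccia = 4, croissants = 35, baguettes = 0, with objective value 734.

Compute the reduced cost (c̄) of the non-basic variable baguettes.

-2

Check each constraint at x*: oven time 78/78 (tight); labor 86/86 (tight); flour 117/130 (slack 13).
Slack constraints have shadow price 0 (complementary slackness).
Dual feasibility on the basic columns requires 2·y_oven time + 4·y_labor = 26, 2·y_oven time + 2·y_labor = 18.
→ y_oven time = 5 and y_labor = 4.
Reduced cost of baguettes: c₃ − yᵀa₃ = 23 − (5·1 + 4·5) = 23 − 25 = -2.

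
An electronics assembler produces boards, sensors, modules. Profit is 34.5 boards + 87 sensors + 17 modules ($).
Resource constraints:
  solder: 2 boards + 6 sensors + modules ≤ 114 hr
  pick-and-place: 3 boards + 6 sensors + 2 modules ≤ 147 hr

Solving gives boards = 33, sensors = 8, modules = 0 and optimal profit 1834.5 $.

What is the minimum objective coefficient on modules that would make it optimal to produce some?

20

At the optimum: solder uses 114 of 114 (binding); pick-and-place uses 147 of 147 (binding).
The binding rows give the dual system: 2·y_solder + 3·y_pick-and-place = 34.5 and 6·y_solder + 6·y_pick-and-place = 87.
This yields shadow prices y_solder = 9, y_pick-and-place = 5.5.
modules enters the basis when its profit ≥ yᵀa₃ = 9·1 + 5.5·2 = 20.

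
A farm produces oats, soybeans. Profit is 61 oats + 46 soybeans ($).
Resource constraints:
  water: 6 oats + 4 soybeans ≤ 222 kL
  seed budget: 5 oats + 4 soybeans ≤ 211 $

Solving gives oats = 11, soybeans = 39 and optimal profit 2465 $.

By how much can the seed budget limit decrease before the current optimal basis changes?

Binding constraints: water, seed budget. The basis is B = [[6,4],[5,4]] with det 4.
Per unit decrease in seed budget, x* moves by d = (1, -1.5).
The basis stays optimal until soybeans reaches 0; allowable decrease = 26 $.

26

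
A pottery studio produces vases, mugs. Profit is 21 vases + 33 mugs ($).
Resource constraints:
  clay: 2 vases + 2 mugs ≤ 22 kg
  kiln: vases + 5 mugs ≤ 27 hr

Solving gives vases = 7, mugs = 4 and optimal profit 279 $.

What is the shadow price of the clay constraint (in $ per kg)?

9

At the optimum: clay uses 22 of 22 (binding); kiln uses 27 of 27 (binding).
Dual feasibility on the basic columns requires 2·y_clay + 1·y_kiln = 21, 2·y_clay + 5·y_kiln = 33.
→ y_clay = 9 and y_kiln = 3.
Shadow price of clay = 9.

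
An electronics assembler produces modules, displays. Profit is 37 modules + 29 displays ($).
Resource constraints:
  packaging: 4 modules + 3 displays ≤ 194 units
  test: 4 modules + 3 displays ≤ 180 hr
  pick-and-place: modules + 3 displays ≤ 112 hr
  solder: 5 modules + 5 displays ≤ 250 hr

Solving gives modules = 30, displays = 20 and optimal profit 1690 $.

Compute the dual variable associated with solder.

Binding: test and solder. Non-binding: packaging (14 unused), pick-and-place (22 unused).
Slack constraints have shadow price 0 (complementary slackness).
From A_Bᵀ y = c: 4·y_test + 5·y_solder = 37; 3·y_test + 5·y_solder = 29.
This yields shadow prices y_test = 8, y_solder = 1.
Shadow price of solder = 1.

1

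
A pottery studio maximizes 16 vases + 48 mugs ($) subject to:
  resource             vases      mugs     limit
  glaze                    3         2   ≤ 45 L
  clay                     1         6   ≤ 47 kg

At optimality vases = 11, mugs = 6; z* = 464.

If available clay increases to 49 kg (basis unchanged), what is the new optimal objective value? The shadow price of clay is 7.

Δb = 2, so new z* = 464 + (7)·(2) = 464 + 14 = 478.

478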